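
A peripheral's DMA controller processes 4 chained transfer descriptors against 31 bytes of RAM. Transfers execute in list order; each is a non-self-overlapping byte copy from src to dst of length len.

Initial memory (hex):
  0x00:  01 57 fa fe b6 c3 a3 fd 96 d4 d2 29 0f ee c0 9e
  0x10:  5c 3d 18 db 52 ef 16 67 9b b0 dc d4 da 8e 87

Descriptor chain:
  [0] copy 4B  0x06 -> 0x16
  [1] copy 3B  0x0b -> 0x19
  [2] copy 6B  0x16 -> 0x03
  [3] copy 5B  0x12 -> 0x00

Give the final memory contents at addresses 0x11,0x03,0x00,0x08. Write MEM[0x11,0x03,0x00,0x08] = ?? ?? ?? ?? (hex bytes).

  after D0: wrote 4B at 0x16 = a3fd96d4
  after D1: wrote 3B at 0x19 = 290fee
  after D2: wrote 6B at 0x03 = a3fd96290fee
  after D3: wrote 5B at 0x00 = 18db52efa3
query mem[0x11]=0x3d, mem[0x03]=0xef, mem[0x00]=0x18, mem[0x08]=0xee

MEM[0x11,0x03,0x00,0x08] = 3d ef 18 ee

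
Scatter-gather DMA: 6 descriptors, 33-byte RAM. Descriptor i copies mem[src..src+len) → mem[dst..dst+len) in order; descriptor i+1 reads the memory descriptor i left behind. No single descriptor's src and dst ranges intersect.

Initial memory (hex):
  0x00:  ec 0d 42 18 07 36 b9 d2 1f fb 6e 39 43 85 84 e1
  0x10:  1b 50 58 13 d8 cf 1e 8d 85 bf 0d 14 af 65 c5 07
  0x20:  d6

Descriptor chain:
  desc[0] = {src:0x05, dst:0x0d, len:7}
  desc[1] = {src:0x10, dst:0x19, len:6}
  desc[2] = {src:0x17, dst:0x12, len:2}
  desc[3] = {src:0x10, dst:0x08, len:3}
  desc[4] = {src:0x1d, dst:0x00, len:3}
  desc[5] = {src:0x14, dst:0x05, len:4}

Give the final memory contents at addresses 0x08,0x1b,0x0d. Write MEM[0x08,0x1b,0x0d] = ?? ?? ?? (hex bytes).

MEM[0x08,0x1b,0x0d] = 8d 6e 36

  after D0: wrote 7B at 0x0d = 36b9d21ffb6e39
  after D1: wrote 6B at 0x19 = 1ffb6e39d8cf
  after D2: wrote 2B at 0x12 = 8d85
  after D3: wrote 3B at 0x08 = 1ffb8d
  after D4: wrote 3B at 0x00 = d8cf07
  after D5: wrote 4B at 0x05 = d8cf1e8d
query mem[0x08]=0x8d, mem[0x1b]=0x6e, mem[0x0d]=0x36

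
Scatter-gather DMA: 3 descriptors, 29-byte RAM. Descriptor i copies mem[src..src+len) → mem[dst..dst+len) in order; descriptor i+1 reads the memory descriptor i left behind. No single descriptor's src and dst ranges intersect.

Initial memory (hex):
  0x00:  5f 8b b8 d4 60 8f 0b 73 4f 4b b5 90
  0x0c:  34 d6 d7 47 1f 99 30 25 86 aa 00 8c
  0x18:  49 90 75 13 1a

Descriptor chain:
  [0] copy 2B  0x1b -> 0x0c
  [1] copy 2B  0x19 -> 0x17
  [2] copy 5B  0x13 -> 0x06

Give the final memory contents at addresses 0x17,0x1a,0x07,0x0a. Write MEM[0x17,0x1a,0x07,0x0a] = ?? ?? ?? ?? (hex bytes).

#0 dst[0x0c+2] := {0x13,0x1a}
#1 dst[0x17+2] := {0x90,0x75}
#2 dst[0x06+5] := {0x25,0x86,0xaa,0x00,0x90}
query mem[0x17]=0x90, mem[0x1a]=0x75, mem[0x07]=0x86, mem[0x0a]=0x90

MEM[0x17,0x1a,0x07,0x0a] = 90 75 86 90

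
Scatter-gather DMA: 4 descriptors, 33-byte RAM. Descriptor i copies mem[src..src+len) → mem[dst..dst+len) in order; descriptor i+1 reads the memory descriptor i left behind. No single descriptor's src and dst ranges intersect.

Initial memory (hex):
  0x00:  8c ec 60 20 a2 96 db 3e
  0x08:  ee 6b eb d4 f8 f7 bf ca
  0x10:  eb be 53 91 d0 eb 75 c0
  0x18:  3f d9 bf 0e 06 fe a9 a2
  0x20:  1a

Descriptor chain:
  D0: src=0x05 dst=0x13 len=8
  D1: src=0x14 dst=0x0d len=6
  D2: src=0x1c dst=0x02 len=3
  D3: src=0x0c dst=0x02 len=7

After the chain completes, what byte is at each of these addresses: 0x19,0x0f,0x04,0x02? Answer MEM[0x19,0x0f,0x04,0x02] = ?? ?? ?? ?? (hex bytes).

D0: mem[0x13..0x1a] <- [96 db 3e ee 6b eb d4 f8]
D1: mem[0x0d..0x12] <- [db 3e ee 6b eb d4]
D2: mem[0x02..0x04] <- [06 fe a9]
D3: mem[0x02..0x08] <- [f8 db 3e ee 6b eb d4]
query mem[0x19]=0xd4, mem[0x0f]=0xee, mem[0x04]=0x3e, mem[0x02]=0xf8

MEM[0x19,0x0f,0x04,0x02] = d4 ee 3e f8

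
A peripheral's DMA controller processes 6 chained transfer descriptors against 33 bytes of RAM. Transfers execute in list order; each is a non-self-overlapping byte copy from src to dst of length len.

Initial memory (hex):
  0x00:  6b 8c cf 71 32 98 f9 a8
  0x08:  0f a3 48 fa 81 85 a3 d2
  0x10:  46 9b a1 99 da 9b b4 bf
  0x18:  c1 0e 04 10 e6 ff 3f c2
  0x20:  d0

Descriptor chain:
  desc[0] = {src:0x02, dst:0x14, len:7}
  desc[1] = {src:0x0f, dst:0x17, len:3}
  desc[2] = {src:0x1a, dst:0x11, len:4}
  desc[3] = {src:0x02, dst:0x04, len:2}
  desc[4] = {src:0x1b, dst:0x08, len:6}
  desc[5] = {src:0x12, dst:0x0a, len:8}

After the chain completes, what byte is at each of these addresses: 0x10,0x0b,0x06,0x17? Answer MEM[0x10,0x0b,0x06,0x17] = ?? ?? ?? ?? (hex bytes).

D0: mem[0x14..0x1a] <- [cf 71 32 98 f9 a8 0f]
D1: mem[0x17..0x19] <- [d2 46 9b]
D2: mem[0x11..0x14] <- [0f 10 e6 ff]
D3: mem[0x04..0x05] <- [cf 71]
D4: mem[0x08..0x0d] <- [10 e6 ff 3f c2 d0]
D5: mem[0x0a..0x11] <- [10 e6 ff 71 32 d2 46 9b]
query mem[0x10]=0x46, mem[0x0b]=0xe6, mem[0x06]=0xf9, mem[0x17]=0xd2

MEM[0x10,0x0b,0x06,0x17] = 46 e6 f9 d2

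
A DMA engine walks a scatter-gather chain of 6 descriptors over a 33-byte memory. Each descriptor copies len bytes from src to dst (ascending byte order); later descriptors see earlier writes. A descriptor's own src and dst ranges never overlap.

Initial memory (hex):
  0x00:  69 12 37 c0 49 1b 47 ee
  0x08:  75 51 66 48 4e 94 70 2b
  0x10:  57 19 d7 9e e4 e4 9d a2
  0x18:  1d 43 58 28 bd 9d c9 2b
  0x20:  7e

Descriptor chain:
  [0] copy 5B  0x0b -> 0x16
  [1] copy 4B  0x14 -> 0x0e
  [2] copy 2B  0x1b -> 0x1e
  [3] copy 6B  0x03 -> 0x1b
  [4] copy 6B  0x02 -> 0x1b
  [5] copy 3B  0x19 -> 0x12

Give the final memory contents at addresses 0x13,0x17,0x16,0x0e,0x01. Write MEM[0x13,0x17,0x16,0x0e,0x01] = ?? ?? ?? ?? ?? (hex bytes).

MEM[0x13,0x17,0x16,0x0e,0x01] = 2b 4e 48 e4 12

#0 dst[0x16+5] := {0x48,0x4e,0x94,0x70,0x2b}
#1 dst[0x0e+4] := {0xe4,0xe4,0x48,0x4e}
#2 dst[0x1e+2] := {0x28,0xbd}
#3 dst[0x1b+6] := {0xc0,0x49,0x1b,0x47,0xee,0x75}
#4 dst[0x1b+6] := {0x37,0xc0,0x49,0x1b,0x47,0xee}
#5 dst[0x12+3] := {0x70,0x2b,0x37}
query mem[0x13]=0x2b, mem[0x17]=0x4e, mem[0x16]=0x48, mem[0x0e]=0xe4, mem[0x01]=0x12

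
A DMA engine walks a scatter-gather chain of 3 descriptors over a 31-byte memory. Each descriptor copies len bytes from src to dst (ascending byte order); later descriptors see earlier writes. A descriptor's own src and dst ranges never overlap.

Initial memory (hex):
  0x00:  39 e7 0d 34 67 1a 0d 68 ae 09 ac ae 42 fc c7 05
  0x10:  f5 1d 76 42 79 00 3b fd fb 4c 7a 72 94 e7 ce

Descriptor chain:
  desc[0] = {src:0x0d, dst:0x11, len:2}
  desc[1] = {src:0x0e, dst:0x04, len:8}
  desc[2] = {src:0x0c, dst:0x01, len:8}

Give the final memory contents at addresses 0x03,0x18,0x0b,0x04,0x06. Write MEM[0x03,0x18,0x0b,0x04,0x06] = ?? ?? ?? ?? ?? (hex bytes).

MEM[0x03,0x18,0x0b,0x04,0x06] = c7 fb 00 05 fc

  after D0: wrote 2B at 0x11 = fcc7
  after D1: wrote 8B at 0x04 = c705f5fcc7427900
  after D2: wrote 8B at 0x01 = 42fcc705f5fcc742
query mem[0x03]=0xc7, mem[0x18]=0xfb, mem[0x0b]=0x00, mem[0x04]=0x05, mem[0x06]=0xfc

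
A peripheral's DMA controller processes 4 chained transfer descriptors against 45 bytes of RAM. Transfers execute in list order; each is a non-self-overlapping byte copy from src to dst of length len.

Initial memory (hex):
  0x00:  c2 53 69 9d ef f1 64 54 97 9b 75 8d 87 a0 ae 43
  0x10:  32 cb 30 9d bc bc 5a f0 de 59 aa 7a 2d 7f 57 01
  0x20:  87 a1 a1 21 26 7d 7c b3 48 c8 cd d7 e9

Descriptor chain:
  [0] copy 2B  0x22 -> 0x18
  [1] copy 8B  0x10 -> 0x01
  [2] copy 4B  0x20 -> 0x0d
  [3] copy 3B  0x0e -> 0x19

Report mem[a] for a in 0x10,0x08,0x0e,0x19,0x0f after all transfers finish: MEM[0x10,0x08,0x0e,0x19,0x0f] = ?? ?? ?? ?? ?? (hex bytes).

MEM[0x10,0x08,0x0e,0x19,0x0f] = 21 f0 a1 a1 a1

D0: mem[0x18..0x19] <- [a1 21]
D1: mem[0x01..0x08] <- [32 cb 30 9d bc bc 5a f0]
D2: mem[0x0d..0x10] <- [87 a1 a1 21]
D3: mem[0x19..0x1b] <- [a1 a1 21]
query mem[0x10]=0x21, mem[0x08]=0xf0, mem[0x0e]=0xa1, mem[0x19]=0xa1, mem[0x0f]=0xa1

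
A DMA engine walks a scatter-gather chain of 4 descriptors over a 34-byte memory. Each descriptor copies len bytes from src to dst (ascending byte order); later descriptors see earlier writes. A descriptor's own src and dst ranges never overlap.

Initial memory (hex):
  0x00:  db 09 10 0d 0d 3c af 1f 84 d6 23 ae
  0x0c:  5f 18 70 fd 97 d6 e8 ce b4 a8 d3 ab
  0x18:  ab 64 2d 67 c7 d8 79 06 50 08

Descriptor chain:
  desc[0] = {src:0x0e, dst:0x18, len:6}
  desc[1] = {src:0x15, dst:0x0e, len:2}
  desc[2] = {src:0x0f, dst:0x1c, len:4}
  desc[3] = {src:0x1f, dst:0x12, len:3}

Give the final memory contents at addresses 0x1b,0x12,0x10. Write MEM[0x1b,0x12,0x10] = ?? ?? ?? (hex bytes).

MEM[0x1b,0x12,0x10] = d6 e8 97

[0] 0x0e->0x18 len=6 : 70 fd 97 d6 e8 ce
[1] 0x15->0x0e len=2 : a8 d3
[2] 0x0f->0x1c len=4 : d3 97 d6 e8
[3] 0x1f->0x12 len=3 : e8 50 08
query mem[0x1b]=0xd6, mem[0x12]=0xe8, mem[0x10]=0x97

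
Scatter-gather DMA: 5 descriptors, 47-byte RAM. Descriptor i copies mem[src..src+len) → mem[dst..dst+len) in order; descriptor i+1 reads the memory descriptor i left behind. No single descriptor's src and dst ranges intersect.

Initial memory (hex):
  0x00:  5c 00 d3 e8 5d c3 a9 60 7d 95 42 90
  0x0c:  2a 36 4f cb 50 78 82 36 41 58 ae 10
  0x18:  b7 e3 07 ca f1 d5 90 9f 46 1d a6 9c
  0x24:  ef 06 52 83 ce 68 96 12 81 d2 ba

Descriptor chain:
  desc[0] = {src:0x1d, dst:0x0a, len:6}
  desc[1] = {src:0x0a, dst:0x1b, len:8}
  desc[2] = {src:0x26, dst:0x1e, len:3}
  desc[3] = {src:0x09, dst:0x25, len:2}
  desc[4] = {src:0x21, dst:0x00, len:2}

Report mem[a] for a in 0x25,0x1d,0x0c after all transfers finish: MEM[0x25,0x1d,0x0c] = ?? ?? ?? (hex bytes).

D0: mem[0x0a..0x0f] <- [d5 90 9f 46 1d a6]
D1: mem[0x1b..0x22] <- [d5 90 9f 46 1d a6 50 78]
D2: mem[0x1e..0x20] <- [52 83 ce]
D3: mem[0x25..0x26] <- [95 d5]
D4: mem[0x00..0x01] <- [50 78]
query mem[0x25]=0x95, mem[0x1d]=0x9f, mem[0x0c]=0x9f

MEM[0x25,0x1d,0x0c] = 95 9f 9f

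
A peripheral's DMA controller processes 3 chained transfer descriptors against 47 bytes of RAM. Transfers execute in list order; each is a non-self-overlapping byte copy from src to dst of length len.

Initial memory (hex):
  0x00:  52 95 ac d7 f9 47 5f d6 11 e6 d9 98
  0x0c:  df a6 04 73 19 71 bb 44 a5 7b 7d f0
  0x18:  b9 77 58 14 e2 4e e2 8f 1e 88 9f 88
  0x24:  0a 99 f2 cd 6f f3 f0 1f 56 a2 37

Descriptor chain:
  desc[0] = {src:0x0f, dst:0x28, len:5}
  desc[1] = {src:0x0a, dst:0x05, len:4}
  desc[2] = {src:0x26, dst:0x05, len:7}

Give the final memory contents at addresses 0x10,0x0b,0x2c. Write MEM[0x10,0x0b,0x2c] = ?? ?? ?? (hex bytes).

  after D0: wrote 5B at 0x28 = 731971bb44
  after D1: wrote 4B at 0x05 = d998dfa6
  after D2: wrote 7B at 0x05 = f2cd731971bb44
query mem[0x10]=0x19, mem[0x0b]=0x44, mem[0x2c]=0x44

MEM[0x10,0x0b,0x2c] = 19 44 44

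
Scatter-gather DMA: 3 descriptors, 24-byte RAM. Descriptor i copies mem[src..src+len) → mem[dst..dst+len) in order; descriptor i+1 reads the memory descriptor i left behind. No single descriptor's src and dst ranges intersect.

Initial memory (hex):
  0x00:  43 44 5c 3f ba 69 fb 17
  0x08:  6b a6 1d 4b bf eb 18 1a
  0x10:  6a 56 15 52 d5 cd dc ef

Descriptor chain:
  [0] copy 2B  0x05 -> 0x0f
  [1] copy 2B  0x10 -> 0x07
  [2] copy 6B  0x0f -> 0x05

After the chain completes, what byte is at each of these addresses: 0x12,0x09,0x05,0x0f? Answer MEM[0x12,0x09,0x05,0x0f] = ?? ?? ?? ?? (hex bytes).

  after D0: wrote 2B at 0x0f = 69fb
  after D1: wrote 2B at 0x07 = fb56
  after D2: wrote 6B at 0x05 = 69fb561552d5
query mem[0x12]=0x15, mem[0x09]=0x52, mem[0x05]=0x69, mem[0x0f]=0x69

MEM[0x12,0x09,0x05,0x0f] = 15 52 69 69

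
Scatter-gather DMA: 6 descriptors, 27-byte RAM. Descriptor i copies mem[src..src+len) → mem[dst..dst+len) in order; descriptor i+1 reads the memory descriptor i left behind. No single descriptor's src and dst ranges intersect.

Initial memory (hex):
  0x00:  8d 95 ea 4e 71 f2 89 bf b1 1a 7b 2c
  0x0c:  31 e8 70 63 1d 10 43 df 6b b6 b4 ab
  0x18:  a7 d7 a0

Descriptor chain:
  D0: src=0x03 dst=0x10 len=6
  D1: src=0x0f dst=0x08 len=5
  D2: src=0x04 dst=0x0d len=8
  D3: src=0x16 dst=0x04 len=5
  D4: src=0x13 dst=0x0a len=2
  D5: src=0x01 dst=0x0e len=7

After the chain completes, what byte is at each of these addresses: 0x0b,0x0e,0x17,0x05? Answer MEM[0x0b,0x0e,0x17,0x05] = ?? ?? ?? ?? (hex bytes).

MEM[0x0b,0x0e,0x17,0x05] = f2 95 ab ab

#0 dst[0x10+6] := {0x4e,0x71,0xf2,0x89,0xbf,0xb1}
#1 dst[0x08+5] := {0x63,0x4e,0x71,0xf2,0x89}
#2 dst[0x0d+8] := {0x71,0xf2,0x89,0xbf,0x63,0x4e,0x71,0xf2}
#3 dst[0x04+5] := {0xb4,0xab,0xa7,0xd7,0xa0}
#4 dst[0x0a+2] := {0x71,0xf2}
#5 dst[0x0e+7] := {0x95,0xea,0x4e,0xb4,0xab,0xa7,0xd7}
query mem[0x0b]=0xf2, mem[0x0e]=0x95, mem[0x17]=0xab, mem[0x05]=0xab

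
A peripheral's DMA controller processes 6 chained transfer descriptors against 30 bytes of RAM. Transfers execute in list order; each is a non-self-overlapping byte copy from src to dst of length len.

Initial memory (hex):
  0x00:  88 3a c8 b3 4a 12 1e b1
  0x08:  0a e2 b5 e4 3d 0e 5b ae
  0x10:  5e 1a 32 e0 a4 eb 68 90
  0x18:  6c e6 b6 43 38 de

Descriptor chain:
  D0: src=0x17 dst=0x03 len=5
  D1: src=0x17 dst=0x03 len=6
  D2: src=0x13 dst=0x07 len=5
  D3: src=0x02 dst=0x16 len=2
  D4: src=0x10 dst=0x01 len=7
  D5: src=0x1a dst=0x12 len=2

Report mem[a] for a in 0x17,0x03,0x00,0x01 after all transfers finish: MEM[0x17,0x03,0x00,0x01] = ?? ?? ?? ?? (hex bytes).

D0: mem[0x03..0x07] <- [90 6c e6 b6 43]
D1: mem[0x03..0x08] <- [90 6c e6 b6 43 38]
D2: mem[0x07..0x0b] <- [e0 a4 eb 68 90]
D3: mem[0x16..0x17] <- [c8 90]
D4: mem[0x01..0x07] <- [5e 1a 32 e0 a4 eb c8]
D5: mem[0x12..0x13] <- [b6 43]
query mem[0x17]=0x90, mem[0x03]=0x32, mem[0x00]=0x88, mem[0x01]=0x5e

MEM[0x17,0x03,0x00,0x01] = 90 32 88 5e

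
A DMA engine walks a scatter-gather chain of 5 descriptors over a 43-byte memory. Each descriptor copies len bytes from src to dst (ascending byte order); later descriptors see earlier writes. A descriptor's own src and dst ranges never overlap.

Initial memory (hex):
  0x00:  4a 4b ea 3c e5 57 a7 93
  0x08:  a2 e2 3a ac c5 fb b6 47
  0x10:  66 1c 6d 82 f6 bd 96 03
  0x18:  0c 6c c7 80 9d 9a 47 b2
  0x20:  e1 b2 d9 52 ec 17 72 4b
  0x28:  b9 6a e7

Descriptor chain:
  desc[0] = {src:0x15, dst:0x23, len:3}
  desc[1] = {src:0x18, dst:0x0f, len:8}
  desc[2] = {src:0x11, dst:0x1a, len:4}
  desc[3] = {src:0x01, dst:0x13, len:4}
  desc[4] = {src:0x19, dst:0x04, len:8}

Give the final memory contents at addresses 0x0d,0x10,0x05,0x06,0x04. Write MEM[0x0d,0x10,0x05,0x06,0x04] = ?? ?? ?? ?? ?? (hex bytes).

  after D0: wrote 3B at 0x23 = bd9603
  after D1: wrote 8B at 0x0f = 0c6cc7809d9a47b2
  after D2: wrote 4B at 0x1a = c7809d9a
  after D3: wrote 4B at 0x13 = 4bea3ce5
  after D4: wrote 8B at 0x04 = 6cc7809d9a47b2e1
query mem[0x0d]=0xfb, mem[0x10]=0x6c, mem[0x05]=0xc7, mem[0x06]=0x80, mem[0x04]=0x6c

MEM[0x0d,0x10,0x05,0x06,0x04] = fb 6c c7 80 6c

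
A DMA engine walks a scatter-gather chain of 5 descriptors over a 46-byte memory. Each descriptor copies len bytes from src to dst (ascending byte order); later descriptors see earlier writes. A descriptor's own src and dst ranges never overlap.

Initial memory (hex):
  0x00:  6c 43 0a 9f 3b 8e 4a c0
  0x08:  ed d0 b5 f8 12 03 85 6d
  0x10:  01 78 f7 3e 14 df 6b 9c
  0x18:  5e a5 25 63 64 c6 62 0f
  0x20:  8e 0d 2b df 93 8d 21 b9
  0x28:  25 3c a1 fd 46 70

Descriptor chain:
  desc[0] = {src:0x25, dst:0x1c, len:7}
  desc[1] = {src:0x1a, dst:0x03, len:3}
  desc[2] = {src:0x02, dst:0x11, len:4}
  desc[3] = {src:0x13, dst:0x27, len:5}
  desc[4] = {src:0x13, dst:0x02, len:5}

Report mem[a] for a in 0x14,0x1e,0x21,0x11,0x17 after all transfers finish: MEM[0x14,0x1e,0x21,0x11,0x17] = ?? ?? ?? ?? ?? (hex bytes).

[0] 0x25->0x1c len=7 : 8d 21 b9 25 3c a1 fd
[1] 0x1a->0x03 len=3 : 25 63 8d
[2] 0x02->0x11 len=4 : 0a 25 63 8d
[3] 0x13->0x27 len=5 : 63 8d df 6b 9c
[4] 0x13->0x02 len=5 : 63 8d df 6b 9c
query mem[0x14]=0x8d, mem[0x1e]=0xb9, mem[0x21]=0xa1, mem[0x11]=0x0a, mem[0x17]=0x9c

MEM[0x14,0x1e,0x21,0x11,0x17] = 8d b9 a1 0a 9c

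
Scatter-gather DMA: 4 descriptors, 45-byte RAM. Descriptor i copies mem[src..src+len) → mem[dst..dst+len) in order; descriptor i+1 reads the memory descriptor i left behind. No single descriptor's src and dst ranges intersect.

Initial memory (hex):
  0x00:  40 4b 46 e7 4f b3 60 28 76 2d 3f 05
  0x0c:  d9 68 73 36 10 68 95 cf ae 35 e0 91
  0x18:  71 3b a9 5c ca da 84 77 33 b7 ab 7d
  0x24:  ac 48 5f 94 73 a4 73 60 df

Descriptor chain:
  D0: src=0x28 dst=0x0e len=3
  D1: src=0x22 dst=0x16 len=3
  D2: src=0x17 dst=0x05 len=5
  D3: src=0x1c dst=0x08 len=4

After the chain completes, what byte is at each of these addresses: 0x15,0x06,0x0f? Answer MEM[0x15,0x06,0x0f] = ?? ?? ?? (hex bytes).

MEM[0x15,0x06,0x0f] = 35 ac a4

  after D0: wrote 3B at 0x0e = 73a473
  after D1: wrote 3B at 0x16 = ab7dac
  after D2: wrote 5B at 0x05 = 7dac3ba95c
  after D3: wrote 4B at 0x08 = cada8477
query mem[0x15]=0x35, mem[0x06]=0xac, mem[0x0f]=0xa4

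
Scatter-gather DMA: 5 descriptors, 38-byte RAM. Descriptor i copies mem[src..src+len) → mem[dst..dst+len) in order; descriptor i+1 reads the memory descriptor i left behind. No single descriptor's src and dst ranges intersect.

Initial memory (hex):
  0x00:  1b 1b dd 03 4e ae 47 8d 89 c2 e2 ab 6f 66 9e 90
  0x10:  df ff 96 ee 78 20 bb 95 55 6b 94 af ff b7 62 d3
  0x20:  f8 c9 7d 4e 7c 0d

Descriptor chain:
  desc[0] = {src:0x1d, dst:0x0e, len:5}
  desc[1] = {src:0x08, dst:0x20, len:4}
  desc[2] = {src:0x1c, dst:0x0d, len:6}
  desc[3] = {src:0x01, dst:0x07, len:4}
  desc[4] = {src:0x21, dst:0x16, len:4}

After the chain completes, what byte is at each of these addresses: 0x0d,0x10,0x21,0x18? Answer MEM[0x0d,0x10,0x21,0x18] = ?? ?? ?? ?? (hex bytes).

D0: mem[0x0e..0x12] <- [b7 62 d3 f8 c9]
D1: mem[0x20..0x23] <- [89 c2 e2 ab]
D2: mem[0x0d..0x12] <- [ff b7 62 d3 89 c2]
D3: mem[0x07..0x0a] <- [1b dd 03 4e]
D4: mem[0x16..0x19] <- [c2 e2 ab 7c]
query mem[0x0d]=0xff, mem[0x10]=0xd3, mem[0x21]=0xc2, mem[0x18]=0xab

MEM[0x0d,0x10,0x21,0x18] = ff d3 c2 ab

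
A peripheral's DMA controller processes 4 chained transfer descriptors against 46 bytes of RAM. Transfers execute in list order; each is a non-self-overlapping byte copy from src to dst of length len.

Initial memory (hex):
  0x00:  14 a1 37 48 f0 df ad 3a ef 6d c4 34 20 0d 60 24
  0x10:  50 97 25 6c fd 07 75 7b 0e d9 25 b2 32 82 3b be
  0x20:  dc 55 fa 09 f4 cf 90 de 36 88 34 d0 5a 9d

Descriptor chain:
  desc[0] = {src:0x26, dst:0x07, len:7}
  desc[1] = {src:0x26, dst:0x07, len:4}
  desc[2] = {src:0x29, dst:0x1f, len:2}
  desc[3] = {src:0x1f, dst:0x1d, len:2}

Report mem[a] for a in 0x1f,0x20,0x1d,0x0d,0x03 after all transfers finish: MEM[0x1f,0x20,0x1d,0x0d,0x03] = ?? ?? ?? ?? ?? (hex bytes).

#0 dst[0x07+7] := {0x90,0xde,0x36,0x88,0x34,0xd0,0x5a}
#1 dst[0x07+4] := {0x90,0xde,0x36,0x88}
#2 dst[0x1f+2] := {0x88,0x34}
#3 dst[0x1d+2] := {0x88,0x34}
query mem[0x1f]=0x88, mem[0x20]=0x34, mem[0x1d]=0x88, mem[0x0d]=0x5a, mem[0x03]=0x48

MEM[0x1f,0x20,0x1d,0x0d,0x03] = 88 34 88 5a 48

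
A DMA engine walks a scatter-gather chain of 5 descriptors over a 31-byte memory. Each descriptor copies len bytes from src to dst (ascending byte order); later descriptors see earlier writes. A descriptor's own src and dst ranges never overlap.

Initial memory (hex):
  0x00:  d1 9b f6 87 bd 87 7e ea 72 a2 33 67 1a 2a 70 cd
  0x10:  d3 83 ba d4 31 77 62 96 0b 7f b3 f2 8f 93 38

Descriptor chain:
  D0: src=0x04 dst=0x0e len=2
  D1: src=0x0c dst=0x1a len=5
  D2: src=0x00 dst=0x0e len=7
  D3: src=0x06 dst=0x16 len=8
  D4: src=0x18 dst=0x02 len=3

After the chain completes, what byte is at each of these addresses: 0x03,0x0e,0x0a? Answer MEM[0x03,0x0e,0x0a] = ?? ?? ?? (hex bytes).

  after D0: wrote 2B at 0x0e = bd87
  after D1: wrote 5B at 0x1a = 1a2abd87d3
  after D2: wrote 7B at 0x0e = d19bf687bd877e
  after D3: wrote 8B at 0x16 = 7eea72a233671a2a
  after D4: wrote 3B at 0x02 = 72a233
query mem[0x03]=0xa2, mem[0x0e]=0xd1, mem[0x0a]=0x33

MEM[0x03,0x0e,0x0a] = a2 d1 33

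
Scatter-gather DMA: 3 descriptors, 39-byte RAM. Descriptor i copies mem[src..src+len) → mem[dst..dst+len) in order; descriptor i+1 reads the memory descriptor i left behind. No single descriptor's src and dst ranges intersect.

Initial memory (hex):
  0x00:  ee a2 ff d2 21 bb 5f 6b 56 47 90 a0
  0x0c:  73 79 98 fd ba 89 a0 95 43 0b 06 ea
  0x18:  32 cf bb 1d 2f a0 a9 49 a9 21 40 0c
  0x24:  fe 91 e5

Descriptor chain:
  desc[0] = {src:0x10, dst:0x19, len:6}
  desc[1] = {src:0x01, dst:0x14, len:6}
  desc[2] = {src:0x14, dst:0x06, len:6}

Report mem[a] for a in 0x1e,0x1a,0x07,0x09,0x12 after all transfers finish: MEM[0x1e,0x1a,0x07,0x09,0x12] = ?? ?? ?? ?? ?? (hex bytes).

MEM[0x1e,0x1a,0x07,0x09,0x12] = 0b 89 ff 21 a0

#0 dst[0x19+6] := {0xba,0x89,0xa0,0x95,0x43,0x0b}
#1 dst[0x14+6] := {0xa2,0xff,0xd2,0x21,0xbb,0x5f}
#2 dst[0x06+6] := {0xa2,0xff,0xd2,0x21,0xbb,0x5f}
query mem[0x1e]=0x0b, mem[0x1a]=0x89, mem[0x07]=0xff, mem[0x09]=0x21, mem[0x12]=0xa0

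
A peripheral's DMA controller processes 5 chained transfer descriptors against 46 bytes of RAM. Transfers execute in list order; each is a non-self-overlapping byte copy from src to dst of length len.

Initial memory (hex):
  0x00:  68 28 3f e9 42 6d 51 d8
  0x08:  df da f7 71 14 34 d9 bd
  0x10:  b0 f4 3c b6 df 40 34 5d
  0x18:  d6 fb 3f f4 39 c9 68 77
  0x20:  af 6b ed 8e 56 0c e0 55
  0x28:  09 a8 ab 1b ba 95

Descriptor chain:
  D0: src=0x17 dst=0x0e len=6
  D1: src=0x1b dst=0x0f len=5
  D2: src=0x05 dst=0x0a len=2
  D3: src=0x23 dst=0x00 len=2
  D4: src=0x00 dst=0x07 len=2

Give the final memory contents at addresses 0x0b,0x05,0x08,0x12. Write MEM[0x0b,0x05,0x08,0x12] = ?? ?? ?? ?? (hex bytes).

MEM[0x0b,0x05,0x08,0x12] = 51 6d 56 68

  after D0: wrote 6B at 0x0e = 5dd6fb3ff439
  after D1: wrote 5B at 0x0f = f439c96877
  after D2: wrote 2B at 0x0a = 6d51
  after D3: wrote 2B at 0x00 = 8e56
  after D4: wrote 2B at 0x07 = 8e56
query mem[0x0b]=0x51, mem[0x05]=0x6d, mem[0x08]=0x56, mem[0x12]=0x68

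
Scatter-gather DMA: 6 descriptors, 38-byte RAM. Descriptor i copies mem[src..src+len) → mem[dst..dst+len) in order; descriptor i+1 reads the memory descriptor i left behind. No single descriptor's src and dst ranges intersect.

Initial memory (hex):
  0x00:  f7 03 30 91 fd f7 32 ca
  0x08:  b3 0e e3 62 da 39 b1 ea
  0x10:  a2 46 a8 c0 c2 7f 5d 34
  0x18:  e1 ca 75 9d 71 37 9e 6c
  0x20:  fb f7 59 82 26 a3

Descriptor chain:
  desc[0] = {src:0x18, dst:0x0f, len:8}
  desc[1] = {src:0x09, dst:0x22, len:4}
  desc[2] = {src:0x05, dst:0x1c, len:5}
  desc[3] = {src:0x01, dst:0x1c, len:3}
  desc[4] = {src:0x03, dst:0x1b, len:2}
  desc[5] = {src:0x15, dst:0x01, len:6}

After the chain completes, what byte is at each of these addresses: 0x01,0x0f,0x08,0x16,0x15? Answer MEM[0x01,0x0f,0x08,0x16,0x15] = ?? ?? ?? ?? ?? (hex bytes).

[0] 0x18->0x0f len=8 : e1 ca 75 9d 71 37 9e 6c
[1] 0x09->0x22 len=4 : 0e e3 62 da
[2] 0x05->0x1c len=5 : f7 32 ca b3 0e
[3] 0x01->0x1c len=3 : 03 30 91
[4] 0x03->0x1b len=2 : 91 fd
[5] 0x15->0x01 len=6 : 9e 6c 34 e1 ca 75
query mem[0x01]=0x9e, mem[0x0f]=0xe1, mem[0x08]=0xb3, mem[0x16]=0x6c, mem[0x15]=0x9e

MEM[0x01,0x0f,0x08,0x16,0x15] = 9e e1 b3 6c 9e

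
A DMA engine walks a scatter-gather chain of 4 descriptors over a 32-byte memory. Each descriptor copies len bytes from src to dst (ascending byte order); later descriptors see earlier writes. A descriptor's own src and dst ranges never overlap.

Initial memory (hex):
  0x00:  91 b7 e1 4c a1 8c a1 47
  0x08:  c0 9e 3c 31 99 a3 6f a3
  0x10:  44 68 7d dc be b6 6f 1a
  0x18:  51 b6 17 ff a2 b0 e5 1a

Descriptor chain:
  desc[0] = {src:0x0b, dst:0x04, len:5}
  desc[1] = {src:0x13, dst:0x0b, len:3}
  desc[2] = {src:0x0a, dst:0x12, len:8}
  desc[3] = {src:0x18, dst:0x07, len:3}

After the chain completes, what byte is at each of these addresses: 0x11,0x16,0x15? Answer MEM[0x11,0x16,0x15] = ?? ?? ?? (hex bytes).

#0 dst[0x04+5] := {0x31,0x99,0xa3,0x6f,0xa3}
#1 dst[0x0b+3] := {0xdc,0xbe,0xb6}
#2 dst[0x12+8] := {0x3c,0xdc,0xbe,0xb6,0x6f,0xa3,0x44,0x68}
#3 dst[0x07+3] := {0x44,0x68,0x17}
query mem[0x11]=0x68, mem[0x16]=0x6f, mem[0x15]=0xb6

MEM[0x11,0x16,0x15] = 68 6f b6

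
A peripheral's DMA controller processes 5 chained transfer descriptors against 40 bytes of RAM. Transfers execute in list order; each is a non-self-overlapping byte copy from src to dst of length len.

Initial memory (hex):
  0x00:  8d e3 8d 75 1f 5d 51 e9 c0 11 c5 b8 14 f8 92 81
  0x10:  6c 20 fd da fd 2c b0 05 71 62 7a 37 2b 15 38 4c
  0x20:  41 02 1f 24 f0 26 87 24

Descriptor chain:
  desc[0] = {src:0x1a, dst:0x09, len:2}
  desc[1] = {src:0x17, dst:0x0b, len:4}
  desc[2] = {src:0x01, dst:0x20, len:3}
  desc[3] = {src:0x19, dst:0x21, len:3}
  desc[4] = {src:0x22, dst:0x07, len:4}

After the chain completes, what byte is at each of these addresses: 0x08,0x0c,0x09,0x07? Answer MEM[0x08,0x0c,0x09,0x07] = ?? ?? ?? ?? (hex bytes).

D0: mem[0x09..0x0a] <- [7a 37]
D1: mem[0x0b..0x0e] <- [05 71 62 7a]
D2: mem[0x20..0x22] <- [e3 8d 75]
D3: mem[0x21..0x23] <- [62 7a 37]
D4: mem[0x07..0x0a] <- [7a 37 f0 26]
query mem[0x08]=0x37, mem[0x0c]=0x71, mem[0x09]=0xf0, mem[0x07]=0x7a

MEM[0x08,0x0c,0x09,0x07] = 37 71 f0 7a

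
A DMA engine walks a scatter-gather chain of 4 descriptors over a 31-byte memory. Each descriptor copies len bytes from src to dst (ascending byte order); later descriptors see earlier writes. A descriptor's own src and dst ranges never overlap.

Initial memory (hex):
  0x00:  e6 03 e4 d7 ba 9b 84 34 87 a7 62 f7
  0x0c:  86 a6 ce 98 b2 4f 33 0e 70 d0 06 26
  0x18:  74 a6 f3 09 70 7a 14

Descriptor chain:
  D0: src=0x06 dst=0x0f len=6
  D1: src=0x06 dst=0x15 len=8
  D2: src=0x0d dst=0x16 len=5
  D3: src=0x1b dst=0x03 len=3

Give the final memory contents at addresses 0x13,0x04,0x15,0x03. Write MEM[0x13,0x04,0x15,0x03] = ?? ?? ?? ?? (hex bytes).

MEM[0x13,0x04,0x15,0x03] = 62 a6 84 86

  after D0: wrote 6B at 0x0f = 843487a762f7
  after D1: wrote 8B at 0x15 = 843487a762f786a6
  after D2: wrote 5B at 0x16 = a6ce843487
  after D3: wrote 3B at 0x03 = 86a67a
query mem[0x13]=0x62, mem[0x04]=0xa6, mem[0x15]=0x84, mem[0x03]=0x86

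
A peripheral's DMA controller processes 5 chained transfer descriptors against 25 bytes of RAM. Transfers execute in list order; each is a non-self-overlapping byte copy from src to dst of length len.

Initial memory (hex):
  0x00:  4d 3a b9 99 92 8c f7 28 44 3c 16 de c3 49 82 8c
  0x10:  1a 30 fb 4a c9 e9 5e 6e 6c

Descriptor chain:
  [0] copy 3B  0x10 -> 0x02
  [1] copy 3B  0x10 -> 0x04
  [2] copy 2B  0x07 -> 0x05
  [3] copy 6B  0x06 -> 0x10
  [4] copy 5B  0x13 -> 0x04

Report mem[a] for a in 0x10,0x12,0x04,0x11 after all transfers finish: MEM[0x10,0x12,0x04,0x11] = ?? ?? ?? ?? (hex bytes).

[0] 0x10->0x02 len=3 : 1a 30 fb
[1] 0x10->0x04 len=3 : 1a 30 fb
[2] 0x07->0x05 len=2 : 28 44
[3] 0x06->0x10 len=6 : 44 28 44 3c 16 de
[4] 0x13->0x04 len=5 : 3c 16 de 5e 6e
query mem[0x10]=0x44, mem[0x12]=0x44, mem[0x04]=0x3c, mem[0x11]=0x28

MEM[0x10,0x12,0x04,0x11] = 44 44 3c 28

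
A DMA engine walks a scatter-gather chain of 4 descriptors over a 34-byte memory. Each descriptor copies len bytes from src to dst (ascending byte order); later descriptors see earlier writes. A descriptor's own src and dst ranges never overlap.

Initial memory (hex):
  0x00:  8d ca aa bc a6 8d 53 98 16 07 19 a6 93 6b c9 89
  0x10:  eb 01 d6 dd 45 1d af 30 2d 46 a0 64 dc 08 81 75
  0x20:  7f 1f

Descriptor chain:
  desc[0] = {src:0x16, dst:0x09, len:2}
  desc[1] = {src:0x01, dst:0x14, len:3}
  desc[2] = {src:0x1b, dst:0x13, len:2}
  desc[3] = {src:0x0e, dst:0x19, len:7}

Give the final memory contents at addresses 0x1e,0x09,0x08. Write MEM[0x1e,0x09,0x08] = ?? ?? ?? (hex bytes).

#0 dst[0x09+2] := {0xaf,0x30}
#1 dst[0x14+3] := {0xca,0xaa,0xbc}
#2 dst[0x13+2] := {0x64,0xdc}
#3 dst[0x19+7] := {0xc9,0x89,0xeb,0x01,0xd6,0x64,0xdc}
query mem[0x1e]=0x64, mem[0x09]=0xaf, mem[0x08]=0x16

MEM[0x1e,0x09,0x08] = 64 af 16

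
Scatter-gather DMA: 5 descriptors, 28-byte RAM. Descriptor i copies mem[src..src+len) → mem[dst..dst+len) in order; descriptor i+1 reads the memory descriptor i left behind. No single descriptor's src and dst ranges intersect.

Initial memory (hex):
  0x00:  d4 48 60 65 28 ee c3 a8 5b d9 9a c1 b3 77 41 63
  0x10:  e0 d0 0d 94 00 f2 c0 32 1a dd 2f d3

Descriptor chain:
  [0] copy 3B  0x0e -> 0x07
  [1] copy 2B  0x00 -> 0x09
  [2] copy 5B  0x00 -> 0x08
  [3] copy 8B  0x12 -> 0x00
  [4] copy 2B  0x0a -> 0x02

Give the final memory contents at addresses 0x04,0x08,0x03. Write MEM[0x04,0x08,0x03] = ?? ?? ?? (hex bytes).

MEM[0x04,0x08,0x03] = c0 d4 65

D0: mem[0x07..0x09] <- [41 63 e0]
D1: mem[0x09..0x0a] <- [d4 48]
D2: mem[0x08..0x0c] <- [d4 48 60 65 28]
D3: mem[0x00..0x07] <- [0d 94 00 f2 c0 32 1a dd]
D4: mem[0x02..0x03] <- [60 65]
query mem[0x04]=0xc0, mem[0x08]=0xd4, mem[0x03]=0x65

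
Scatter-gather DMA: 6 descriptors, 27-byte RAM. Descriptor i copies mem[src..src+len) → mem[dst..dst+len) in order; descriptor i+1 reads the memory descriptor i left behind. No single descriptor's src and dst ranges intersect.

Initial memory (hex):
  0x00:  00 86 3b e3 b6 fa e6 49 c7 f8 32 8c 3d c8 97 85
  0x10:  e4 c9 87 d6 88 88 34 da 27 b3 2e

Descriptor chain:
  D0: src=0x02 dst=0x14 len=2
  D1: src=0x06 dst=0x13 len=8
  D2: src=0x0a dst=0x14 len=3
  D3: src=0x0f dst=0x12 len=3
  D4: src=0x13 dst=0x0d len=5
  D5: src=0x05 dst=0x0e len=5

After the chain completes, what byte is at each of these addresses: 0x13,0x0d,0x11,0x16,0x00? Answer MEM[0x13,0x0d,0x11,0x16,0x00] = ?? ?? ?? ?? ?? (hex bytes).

  after D0: wrote 2B at 0x14 = 3be3
  after D1: wrote 8B at 0x13 = e649c7f8328c3dc8
  after D2: wrote 3B at 0x14 = 328c3d
  after D3: wrote 3B at 0x12 = 85e4c9
  after D4: wrote 5B at 0x0d = e4c98c3d32
  after D5: wrote 5B at 0x0e = fae649c7f8
query mem[0x13]=0xe4, mem[0x0d]=0xe4, mem[0x11]=0xc7, mem[0x16]=0x3d, mem[0x00]=0x00

MEM[0x13,0x0d,0x11,0x16,0x00] = e4 e4 c7 3d 00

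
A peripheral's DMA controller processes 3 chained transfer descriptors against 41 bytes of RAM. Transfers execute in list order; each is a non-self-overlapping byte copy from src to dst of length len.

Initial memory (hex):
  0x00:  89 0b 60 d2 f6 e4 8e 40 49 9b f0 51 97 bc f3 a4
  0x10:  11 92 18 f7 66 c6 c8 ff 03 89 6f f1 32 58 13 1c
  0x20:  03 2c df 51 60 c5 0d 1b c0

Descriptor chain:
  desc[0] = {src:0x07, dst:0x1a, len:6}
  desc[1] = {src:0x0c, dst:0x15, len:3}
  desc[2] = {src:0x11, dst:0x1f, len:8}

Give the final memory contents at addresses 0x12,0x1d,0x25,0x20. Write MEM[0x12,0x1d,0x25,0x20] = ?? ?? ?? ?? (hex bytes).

  after D0: wrote 6B at 0x1a = 40499bf05197
  after D1: wrote 3B at 0x15 = 97bcf3
  after D2: wrote 8B at 0x1f = 9218f76697bcf303
query mem[0x12]=0x18, mem[0x1d]=0xf0, mem[0x25]=0xf3, mem[0x20]=0x18

MEM[0x12,0x1d,0x25,0x20] = 18 f0 f3 18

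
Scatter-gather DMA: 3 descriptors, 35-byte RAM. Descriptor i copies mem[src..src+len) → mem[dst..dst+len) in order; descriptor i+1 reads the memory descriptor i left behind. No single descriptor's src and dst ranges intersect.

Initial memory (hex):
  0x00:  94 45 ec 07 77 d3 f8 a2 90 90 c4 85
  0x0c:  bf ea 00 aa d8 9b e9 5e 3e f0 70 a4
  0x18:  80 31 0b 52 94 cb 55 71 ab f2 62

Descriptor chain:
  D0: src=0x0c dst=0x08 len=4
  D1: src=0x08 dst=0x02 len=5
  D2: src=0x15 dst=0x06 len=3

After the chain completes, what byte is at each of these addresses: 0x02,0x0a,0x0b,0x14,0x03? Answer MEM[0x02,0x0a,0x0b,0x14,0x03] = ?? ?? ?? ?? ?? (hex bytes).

MEM[0x02,0x0a,0x0b,0x14,0x03] = bf 00 aa 3e ea

[0] 0x0c->0x08 len=4 : bf ea 00 aa
[1] 0x08->0x02 len=5 : bf ea 00 aa bf
[2] 0x15->0x06 len=3 : f0 70 a4
query mem[0x02]=0xbf, mem[0x0a]=0x00, mem[0x0b]=0xaa, mem[0x14]=0x3e, mem[0x03]=0xea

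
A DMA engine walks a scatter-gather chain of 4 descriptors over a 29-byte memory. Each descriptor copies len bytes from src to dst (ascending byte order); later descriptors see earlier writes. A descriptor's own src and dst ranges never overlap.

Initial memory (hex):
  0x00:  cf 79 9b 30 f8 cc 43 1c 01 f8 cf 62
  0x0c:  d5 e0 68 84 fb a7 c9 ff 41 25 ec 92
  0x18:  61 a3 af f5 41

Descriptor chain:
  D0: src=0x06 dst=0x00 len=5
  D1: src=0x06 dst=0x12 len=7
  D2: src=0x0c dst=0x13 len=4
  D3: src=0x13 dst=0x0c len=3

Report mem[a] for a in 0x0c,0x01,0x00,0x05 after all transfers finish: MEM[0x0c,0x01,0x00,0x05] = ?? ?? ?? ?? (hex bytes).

MEM[0x0c,0x01,0x00,0x05] = d5 1c 43 cc

#0 dst[0x00+5] := {0x43,0x1c,0x01,0xf8,0xcf}
#1 dst[0x12+7] := {0x43,0x1c,0x01,0xf8,0xcf,0x62,0xd5}
#2 dst[0x13+4] := {0xd5,0xe0,0x68,0x84}
#3 dst[0x0c+3] := {0xd5,0xe0,0x68}
query mem[0x0c]=0xd5, mem[0x01]=0x1c, mem[0x00]=0x43, mem[0x05]=0xcc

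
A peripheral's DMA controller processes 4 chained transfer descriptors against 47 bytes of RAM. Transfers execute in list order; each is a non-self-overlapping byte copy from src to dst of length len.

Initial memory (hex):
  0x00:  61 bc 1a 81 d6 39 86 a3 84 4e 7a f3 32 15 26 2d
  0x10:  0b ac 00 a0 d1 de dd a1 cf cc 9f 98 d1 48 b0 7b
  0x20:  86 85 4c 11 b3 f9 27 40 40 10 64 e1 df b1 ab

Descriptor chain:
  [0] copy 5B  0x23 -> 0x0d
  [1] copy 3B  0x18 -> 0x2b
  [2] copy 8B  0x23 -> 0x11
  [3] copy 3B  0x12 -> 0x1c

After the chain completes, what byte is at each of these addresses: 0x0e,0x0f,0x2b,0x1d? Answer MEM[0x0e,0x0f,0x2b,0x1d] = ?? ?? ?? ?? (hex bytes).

MEM[0x0e,0x0f,0x2b,0x1d] = b3 f9 cf f9

  after D0: wrote 5B at 0x0d = 11b3f92740
  after D1: wrote 3B at 0x2b = cfcc9f
  after D2: wrote 8B at 0x11 = 11b3f92740401064
  after D3: wrote 3B at 0x1c = b3f927
query mem[0x0e]=0xb3, mem[0x0f]=0xf9, mem[0x2b]=0xcf, mem[0x1d]=0xf9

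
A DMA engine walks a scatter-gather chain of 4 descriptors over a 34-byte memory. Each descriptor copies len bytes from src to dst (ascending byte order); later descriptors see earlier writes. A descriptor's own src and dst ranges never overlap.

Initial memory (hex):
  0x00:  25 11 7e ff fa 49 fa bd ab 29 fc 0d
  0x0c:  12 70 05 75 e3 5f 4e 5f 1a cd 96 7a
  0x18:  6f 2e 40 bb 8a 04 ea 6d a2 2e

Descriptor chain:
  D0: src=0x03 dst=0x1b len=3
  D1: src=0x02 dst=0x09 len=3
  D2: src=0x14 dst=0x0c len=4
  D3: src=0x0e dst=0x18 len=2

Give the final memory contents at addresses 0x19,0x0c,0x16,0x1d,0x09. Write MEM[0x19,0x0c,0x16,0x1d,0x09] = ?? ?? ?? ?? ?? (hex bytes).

MEM[0x19,0x0c,0x16,0x1d,0x09] = 7a 1a 96 49 7e

#0 dst[0x1b+3] := {0xff,0xfa,0x49}
#1 dst[0x09+3] := {0x7e,0xff,0xfa}
#2 dst[0x0c+4] := {0x1a,0xcd,0x96,0x7a}
#3 dst[0x18+2] := {0x96,0x7a}
query mem[0x19]=0x7a, mem[0x0c]=0x1a, mem[0x16]=0x96, mem[0x1d]=0x49, mem[0x09]=0x7e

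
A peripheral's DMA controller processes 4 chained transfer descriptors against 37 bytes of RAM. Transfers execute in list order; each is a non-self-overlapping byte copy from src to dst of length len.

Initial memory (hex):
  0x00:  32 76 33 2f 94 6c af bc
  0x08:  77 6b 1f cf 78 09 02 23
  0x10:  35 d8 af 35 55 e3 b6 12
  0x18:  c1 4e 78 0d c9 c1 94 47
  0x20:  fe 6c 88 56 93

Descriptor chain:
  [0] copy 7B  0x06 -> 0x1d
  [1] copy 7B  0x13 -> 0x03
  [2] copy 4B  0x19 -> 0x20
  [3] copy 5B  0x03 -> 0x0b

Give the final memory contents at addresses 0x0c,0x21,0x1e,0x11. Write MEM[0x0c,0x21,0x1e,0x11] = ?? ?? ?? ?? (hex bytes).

MEM[0x0c,0x21,0x1e,0x11] = 55 78 bc d8

#0 dst[0x1d+7] := {0xaf,0xbc,0x77,0x6b,0x1f,0xcf,0x78}
#1 dst[0x03+7] := {0x35,0x55,0xe3,0xb6,0x12,0xc1,0x4e}
#2 dst[0x20+4] := {0x4e,0x78,0x0d,0xc9}
#3 dst[0x0b+5] := {0x35,0x55,0xe3,0xb6,0x12}
query mem[0x0c]=0x55, mem[0x21]=0x78, mem[0x1e]=0xbc, mem[0x11]=0xd8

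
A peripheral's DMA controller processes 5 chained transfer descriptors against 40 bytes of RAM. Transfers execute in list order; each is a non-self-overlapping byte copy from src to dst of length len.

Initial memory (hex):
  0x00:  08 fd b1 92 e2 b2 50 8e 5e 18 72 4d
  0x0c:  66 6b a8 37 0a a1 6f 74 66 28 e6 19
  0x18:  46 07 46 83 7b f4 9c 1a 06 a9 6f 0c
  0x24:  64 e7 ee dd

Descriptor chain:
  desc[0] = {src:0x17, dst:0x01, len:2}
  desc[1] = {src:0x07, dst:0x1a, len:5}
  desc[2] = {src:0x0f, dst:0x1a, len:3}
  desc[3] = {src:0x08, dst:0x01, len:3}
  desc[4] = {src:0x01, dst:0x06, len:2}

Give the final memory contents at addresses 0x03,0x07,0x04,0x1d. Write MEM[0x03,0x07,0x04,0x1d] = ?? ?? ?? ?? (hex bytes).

[0] 0x17->0x01 len=2 : 19 46
[1] 0x07->0x1a len=5 : 8e 5e 18 72 4d
[2] 0x0f->0x1a len=3 : 37 0a a1
[3] 0x08->0x01 len=3 : 5e 18 72
[4] 0x01->0x06 len=2 : 5e 18
query mem[0x03]=0x72, mem[0x07]=0x18, mem[0x04]=0xe2, mem[0x1d]=0x72

MEM[0x03,0x07,0x04,0x1d] = 72 18 e2 72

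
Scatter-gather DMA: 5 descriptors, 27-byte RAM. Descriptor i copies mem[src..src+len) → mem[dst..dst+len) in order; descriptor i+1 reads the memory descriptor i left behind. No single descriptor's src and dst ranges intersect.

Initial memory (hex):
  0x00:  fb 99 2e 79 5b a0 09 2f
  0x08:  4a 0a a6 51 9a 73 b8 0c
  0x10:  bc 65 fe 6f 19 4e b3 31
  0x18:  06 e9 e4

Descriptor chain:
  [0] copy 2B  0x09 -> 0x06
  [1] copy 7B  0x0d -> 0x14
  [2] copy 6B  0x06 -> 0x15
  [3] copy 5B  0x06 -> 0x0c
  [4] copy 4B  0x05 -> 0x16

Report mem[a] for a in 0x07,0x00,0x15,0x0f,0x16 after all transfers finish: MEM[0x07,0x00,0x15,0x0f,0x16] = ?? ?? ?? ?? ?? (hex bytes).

MEM[0x07,0x00,0x15,0x0f,0x16] = a6 fb 0a 0a a0

[0] 0x09->0x06 len=2 : 0a a6
[1] 0x0d->0x14 len=7 : 73 b8 0c bc 65 fe 6f
[2] 0x06->0x15 len=6 : 0a a6 4a 0a a6 51
[3] 0x06->0x0c len=5 : 0a a6 4a 0a a6
[4] 0x05->0x16 len=4 : a0 0a a6 4a
query mem[0x07]=0xa6, mem[0x00]=0xfb, mem[0x15]=0x0a, mem[0x0f]=0x0a, mem[0x16]=0xa0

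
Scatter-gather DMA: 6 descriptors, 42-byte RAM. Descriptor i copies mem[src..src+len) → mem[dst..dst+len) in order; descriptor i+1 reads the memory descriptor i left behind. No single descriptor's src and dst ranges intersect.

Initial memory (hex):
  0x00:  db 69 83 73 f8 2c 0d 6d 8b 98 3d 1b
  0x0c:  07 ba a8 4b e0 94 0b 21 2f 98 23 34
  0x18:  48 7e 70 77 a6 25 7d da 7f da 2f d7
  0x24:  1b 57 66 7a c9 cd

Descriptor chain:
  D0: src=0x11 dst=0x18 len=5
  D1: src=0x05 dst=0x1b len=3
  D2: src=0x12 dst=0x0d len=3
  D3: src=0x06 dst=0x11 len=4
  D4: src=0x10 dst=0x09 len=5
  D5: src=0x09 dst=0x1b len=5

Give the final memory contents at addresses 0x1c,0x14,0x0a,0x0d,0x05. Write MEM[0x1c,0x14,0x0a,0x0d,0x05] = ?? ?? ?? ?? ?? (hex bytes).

MEM[0x1c,0x14,0x0a,0x0d,0x05] = 0d 98 0d 98 2c

D0: mem[0x18..0x1c] <- [94 0b 21 2f 98]
D1: mem[0x1b..0x1d] <- [2c 0d 6d]
D2: mem[0x0d..0x0f] <- [0b 21 2f]
D3: mem[0x11..0x14] <- [0d 6d 8b 98]
D4: mem[0x09..0x0d] <- [e0 0d 6d 8b 98]
D5: mem[0x1b..0x1f] <- [e0 0d 6d 8b 98]
query mem[0x1c]=0x0d, mem[0x14]=0x98, mem[0x0a]=0x0d, mem[0x0d]=0x98, mem[0x05]=0x2c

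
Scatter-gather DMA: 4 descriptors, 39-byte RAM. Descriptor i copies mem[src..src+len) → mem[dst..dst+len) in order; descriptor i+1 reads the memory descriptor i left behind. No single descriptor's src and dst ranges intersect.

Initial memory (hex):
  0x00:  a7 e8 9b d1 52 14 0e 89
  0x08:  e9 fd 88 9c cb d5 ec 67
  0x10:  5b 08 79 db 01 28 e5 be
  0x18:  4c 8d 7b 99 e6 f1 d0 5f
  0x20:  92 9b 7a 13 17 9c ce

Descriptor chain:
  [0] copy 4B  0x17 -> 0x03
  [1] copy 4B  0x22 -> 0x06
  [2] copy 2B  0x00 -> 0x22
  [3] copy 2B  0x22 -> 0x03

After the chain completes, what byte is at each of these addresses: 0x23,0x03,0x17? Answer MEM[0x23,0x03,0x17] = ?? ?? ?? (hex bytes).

MEM[0x23,0x03,0x17] = e8 a7 be

#0 dst[0x03+4] := {0xbe,0x4c,0x8d,0x7b}
#1 dst[0x06+4] := {0x7a,0x13,0x17,0x9c}
#2 dst[0x22+2] := {0xa7,0xe8}
#3 dst[0x03+2] := {0xa7,0xe8}
query mem[0x23]=0xe8, mem[0x03]=0xa7, mem[0x17]=0xbe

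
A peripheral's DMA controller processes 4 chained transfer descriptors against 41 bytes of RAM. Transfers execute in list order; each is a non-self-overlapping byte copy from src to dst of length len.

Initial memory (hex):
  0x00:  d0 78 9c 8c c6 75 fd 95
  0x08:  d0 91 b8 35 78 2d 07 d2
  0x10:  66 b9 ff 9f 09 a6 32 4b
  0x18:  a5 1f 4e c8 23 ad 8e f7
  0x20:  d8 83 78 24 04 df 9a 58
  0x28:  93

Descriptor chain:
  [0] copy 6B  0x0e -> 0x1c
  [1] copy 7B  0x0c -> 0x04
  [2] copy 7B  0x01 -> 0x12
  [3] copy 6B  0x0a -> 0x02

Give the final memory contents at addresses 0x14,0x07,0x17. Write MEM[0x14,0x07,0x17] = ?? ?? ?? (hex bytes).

MEM[0x14,0x07,0x17] = 8c d2 07

D0: mem[0x1c..0x21] <- [07 d2 66 b9 ff 9f]
D1: mem[0x04..0x0a] <- [78 2d 07 d2 66 b9 ff]
D2: mem[0x12..0x18] <- [78 9c 8c 78 2d 07 d2]
D3: mem[0x02..0x07] <- [ff 35 78 2d 07 d2]
query mem[0x14]=0x8c, mem[0x07]=0xd2, mem[0x17]=0x07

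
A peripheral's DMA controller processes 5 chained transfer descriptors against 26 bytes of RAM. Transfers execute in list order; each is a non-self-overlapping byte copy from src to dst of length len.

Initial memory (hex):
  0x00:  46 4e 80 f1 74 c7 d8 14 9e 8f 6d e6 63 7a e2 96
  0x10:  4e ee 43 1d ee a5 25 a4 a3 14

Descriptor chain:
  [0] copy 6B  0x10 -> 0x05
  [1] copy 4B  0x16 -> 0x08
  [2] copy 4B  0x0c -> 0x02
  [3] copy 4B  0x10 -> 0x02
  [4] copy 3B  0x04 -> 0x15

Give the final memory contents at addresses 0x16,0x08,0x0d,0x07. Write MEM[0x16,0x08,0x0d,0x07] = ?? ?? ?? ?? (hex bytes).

MEM[0x16,0x08,0x0d,0x07] = 1d 25 7a 43

[0] 0x10->0x05 len=6 : 4e ee 43 1d ee a5
[1] 0x16->0x08 len=4 : 25 a4 a3 14
[2] 0x0c->0x02 len=4 : 63 7a e2 96
[3] 0x10->0x02 len=4 : 4e ee 43 1d
[4] 0x04->0x15 len=3 : 43 1d ee
query mem[0x16]=0x1d, mem[0x08]=0x25, mem[0x0d]=0x7a, mem[0x07]=0x43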